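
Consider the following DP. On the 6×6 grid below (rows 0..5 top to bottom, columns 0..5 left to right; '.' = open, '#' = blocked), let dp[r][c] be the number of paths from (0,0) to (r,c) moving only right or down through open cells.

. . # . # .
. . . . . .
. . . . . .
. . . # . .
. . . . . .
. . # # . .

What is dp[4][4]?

23

r\c   0   1   2   3   4   5
  0   1   1   0   0   0   0
  1   1   2   2   2   2   2
  2   1   3   5   7   9  11
  3   1   4   9   0   9  20
  4   1   5  14  14  23  43
  5   1   6   0   0  23  66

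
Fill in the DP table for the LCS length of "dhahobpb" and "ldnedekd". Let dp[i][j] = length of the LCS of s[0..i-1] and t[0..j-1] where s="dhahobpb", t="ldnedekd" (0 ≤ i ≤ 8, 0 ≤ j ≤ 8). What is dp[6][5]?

   ''  l  d  n  e  d  e  k  d
''  0  0  0  0  0  0  0  0  0
 d  0  0  1  1  1  1  1  1  1
 h  0  0  1  1  1  1  1  1  1
 a  0  0  1  1  1  1  1  1  1
 h  0  0  1  1  1  1  1  1  1
 o  0  0  1  1  1  1  1  1  1
 b  0  0  1  1  1  1  1  1  1
 p  0  0  1  1  1  1  1  1  1
 b  0  0  1  1  1  1  1  1  1

1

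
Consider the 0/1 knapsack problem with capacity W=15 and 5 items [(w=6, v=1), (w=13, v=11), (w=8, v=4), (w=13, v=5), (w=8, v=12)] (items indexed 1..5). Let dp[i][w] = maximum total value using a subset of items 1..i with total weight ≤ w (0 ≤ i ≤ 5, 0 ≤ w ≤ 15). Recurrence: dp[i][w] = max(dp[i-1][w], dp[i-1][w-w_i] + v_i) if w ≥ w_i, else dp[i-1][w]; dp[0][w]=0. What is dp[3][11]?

i\w   0   1   2   3   4   5   6   7   8   9  10  11  12  13  14  15
  0   0   0   0   0   0   0   0   0   0   0   0   0   0   0   0   0
  1   0   0   0   0   0   0   1   1   1   1   1   1   1   1   1   1
  2   0   0   0   0   0   0   1   1   1   1   1   1   1  11  11  11
  3   0   0   0   0   0   0   1   1   4   4   4   4   4  11  11  11
  4   0   0   0   0   0   0   1   1   4   4   4   4   4  11  11  11
  5   0   0   0   0   0   0   1   1  12  12  12  12  12  12  13  13

4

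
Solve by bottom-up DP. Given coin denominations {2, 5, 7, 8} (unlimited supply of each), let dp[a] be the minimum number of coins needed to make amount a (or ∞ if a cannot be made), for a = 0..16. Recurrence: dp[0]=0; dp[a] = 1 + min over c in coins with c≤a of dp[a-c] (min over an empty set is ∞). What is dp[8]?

 a  0  1  2  3  4  5  6  7  8  9 10 11 12 13 14 15 16
dp  0  -  1  -  2  1  3  1  1  2  2  3  2  2  2  2  2
(- denotes ∞ / unreachable)

1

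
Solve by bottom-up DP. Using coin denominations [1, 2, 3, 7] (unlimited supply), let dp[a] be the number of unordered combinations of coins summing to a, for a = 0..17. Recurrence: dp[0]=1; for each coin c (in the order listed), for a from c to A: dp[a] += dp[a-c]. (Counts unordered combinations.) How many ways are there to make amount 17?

after  coin     0     1     2     3     4     5     6     7     8     9    10    11    12    13    14    15    16    17
          1     1     1     1     1     1     1     1     1     1     1     1     1     1     1     1     1     1     1
          2     1     1     2     2     3     3     4     4     5     5     6     6     7     7     8     8     9     9
          3     1     1     2     3     4     5     7     8    10    12    14    16    19    21    24    27    30    33
          7     1     1     2     3     4     5     7     9    11    14    17    20    24    28    33    38    44    50

50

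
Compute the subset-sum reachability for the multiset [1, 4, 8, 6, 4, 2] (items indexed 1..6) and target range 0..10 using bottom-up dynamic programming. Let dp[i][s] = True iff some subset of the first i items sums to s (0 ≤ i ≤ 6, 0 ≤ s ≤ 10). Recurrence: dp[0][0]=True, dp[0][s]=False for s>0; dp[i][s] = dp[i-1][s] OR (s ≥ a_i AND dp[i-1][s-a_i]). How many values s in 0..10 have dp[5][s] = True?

9

i\s   0   1   2   3   4   5   6   7   8   9  10
  0   T   F   F   F   F   F   F   F   F   F   F
  1   T   T   F   F   F   F   F   F   F   F   F
  2   T   T   F   F   T   T   F   F   F   F   F
  3   T   T   F   F   T   T   F   F   T   T   F
  4   T   T   F   F   T   T   T   T   T   T   T
  5   T   T   F   F   T   T   T   T   T   T   T
  6   T   T   T   T   T   T   T   T   T   T   T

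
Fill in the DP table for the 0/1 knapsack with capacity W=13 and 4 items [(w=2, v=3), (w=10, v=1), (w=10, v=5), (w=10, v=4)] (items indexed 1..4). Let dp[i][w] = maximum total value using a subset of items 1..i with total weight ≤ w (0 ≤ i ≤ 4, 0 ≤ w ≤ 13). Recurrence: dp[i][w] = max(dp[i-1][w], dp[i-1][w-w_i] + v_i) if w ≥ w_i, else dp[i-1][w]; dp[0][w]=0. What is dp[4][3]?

3

i\w   0   1   2   3   4   5   6   7   8   9  10  11  12  13
  0   0   0   0   0   0   0   0   0   0   0   0   0   0   0
  1   0   0   3   3   3   3   3   3   3   3   3   3   3   3
  2   0   0   3   3   3   3   3   3   3   3   3   3   4   4
  3   0   0   3   3   3   3   3   3   3   3   5   5   8   8
  4   0   0   3   3   3   3   3   3   3   3   5   5   8   8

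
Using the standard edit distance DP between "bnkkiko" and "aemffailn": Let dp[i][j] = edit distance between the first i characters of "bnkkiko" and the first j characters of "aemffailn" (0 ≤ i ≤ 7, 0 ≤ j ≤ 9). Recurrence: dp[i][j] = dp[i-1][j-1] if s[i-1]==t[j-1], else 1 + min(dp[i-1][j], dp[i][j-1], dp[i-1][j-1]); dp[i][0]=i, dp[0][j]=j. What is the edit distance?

8

   ''  a  e  m  f  f  a  i  l  n
''  0  1  2  3  4  5  6  7  8  9
 b  1  1  2  3  4  5  6  7  8  9
 n  2  2  2  3  4  5  6  7  8  8
 k  3  3  3  3  4  5  6  7  8  9
 k  4  4  4  4  4  5  6  7  8  9
 i  5  5  5  5  5  5  6  6  7  8
 k  6  6  6  6  6  6  6  7  7  8
 o  7  7  7  7  7  7  7  7  8  8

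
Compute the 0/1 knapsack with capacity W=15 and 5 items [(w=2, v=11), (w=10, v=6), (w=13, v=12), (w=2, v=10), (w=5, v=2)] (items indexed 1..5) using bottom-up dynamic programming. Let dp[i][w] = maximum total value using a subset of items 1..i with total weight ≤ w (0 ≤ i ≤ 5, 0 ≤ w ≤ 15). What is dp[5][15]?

27

i\w   0   1   2   3   4   5   6   7   8   9  10  11  12  13  14  15
  0   0   0   0   0   0   0   0   0   0   0   0   0   0   0   0   0
  1   0   0  11  11  11  11  11  11  11  11  11  11  11  11  11  11
  2   0   0  11  11  11  11  11  11  11  11  11  11  17  17  17  17
  3   0   0  11  11  11  11  11  11  11  11  11  11  17  17  17  23
  4   0   0  11  11  21  21  21  21  21  21  21  21  21  21  27  27
  5   0   0  11  11  21  21  21  21  21  23  23  23  23  23  27  27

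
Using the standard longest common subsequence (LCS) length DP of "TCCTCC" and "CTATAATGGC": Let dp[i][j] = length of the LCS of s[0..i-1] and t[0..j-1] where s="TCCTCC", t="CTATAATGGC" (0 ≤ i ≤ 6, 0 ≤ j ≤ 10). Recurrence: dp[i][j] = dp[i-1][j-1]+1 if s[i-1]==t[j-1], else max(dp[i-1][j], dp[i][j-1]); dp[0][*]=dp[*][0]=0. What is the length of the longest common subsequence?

3

   ''  C  T  A  T  A  A  T  G  G  C
''  0  0  0  0  0  0  0  0  0  0  0
 T  0  0  1  1  1  1  1  1  1  1  1
 C  0  1  1  1  1  1  1  1  1  1  2
 C  0  1  1  1  1  1  1  1  1  1  2
 T  0  1  2  2  2  2  2  2  2  2  2
 C  0  1  2  2  2  2  2  2  2  2  3
 C  0  1  2  2  2  2  2  2  2  2  3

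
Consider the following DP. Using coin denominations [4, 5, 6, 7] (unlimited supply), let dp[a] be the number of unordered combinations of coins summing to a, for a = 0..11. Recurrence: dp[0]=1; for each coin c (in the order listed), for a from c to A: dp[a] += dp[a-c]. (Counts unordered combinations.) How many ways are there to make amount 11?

2

after  coin     0     1     2     3     4     5     6     7     8     9    10    11
          4     1     0     0     0     1     0     0     0     1     0     0     0
          5     1     0     0     0     1     1     0     0     1     1     1     0
          6     1     0     0     0     1     1     1     0     1     1     2     1
          7     1     0     0     0     1     1     1     1     1     1     2     2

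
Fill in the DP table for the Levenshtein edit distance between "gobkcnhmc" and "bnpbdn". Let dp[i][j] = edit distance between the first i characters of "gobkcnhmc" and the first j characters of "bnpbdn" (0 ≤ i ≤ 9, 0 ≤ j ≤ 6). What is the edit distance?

8

   ''  b  n  p  b  d  n
''  0  1  2  3  4  5  6
 g  1  1  2  3  4  5  6
 o  2  2  2  3  4  5  6
 b  3  2  3  3  3  4  5
 k  4  3  3  4  4  4  5
 c  5  4  4  4  5  5  5
 n  6  5  4  5  5  6  5
 h  7  6  5  5  6  6  6
 m  8  7  6  6  6  7  7
 c  9  8  7  7  7  7  8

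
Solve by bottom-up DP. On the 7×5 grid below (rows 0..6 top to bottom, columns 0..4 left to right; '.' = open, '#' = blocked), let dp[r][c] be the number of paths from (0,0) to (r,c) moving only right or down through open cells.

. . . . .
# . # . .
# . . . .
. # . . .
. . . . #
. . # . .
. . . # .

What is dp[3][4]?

r\c   0   1   2   3   4
  0   1   1   1   1   1
  1   0   1   0   1   2
  2   0   1   1   2   4
  3   0   0   1   3   7
  4   0   0   1   4   0
  5   0   0   0   4   4
  6   0   0   0   0   4

7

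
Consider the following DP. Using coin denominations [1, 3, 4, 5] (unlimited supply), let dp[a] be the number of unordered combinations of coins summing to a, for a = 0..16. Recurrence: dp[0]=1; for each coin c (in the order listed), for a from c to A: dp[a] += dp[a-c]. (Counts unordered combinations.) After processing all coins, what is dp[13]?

after  coin     0     1     2     3     4     5     6     7     8     9    10    11    12    13    14    15    16
          1     1     1     1     1     1     1     1     1     1     1     1     1     1     1     1     1     1
          3     1     1     1     2     2     2     3     3     3     4     4     4     5     5     5     6     6
          4     1     1     1     2     3     3     4     5     6     7     8     9    11    12    13    15    17
          5     1     1     1     2     3     4     5     6     8    10    12    14    17    20    23    27    31

20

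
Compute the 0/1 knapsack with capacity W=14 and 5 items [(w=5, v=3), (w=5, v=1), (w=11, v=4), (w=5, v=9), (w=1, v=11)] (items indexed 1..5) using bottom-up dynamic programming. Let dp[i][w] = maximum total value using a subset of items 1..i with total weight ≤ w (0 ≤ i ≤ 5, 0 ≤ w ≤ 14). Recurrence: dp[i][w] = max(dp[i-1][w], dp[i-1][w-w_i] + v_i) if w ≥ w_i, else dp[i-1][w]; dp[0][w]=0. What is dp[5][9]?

20

i\w   0   1   2   3   4   5   6   7   8   9  10  11  12  13  14
  0   0   0   0   0   0   0   0   0   0   0   0   0   0   0   0
  1   0   0   0   0   0   3   3   3   3   3   3   3   3   3   3
  2   0   0   0   0   0   3   3   3   3   3   4   4   4   4   4
  3   0   0   0   0   0   3   3   3   3   3   4   4   4   4   4
  4   0   0   0   0   0   9   9   9   9   9  12  12  12  12  12
  5   0  11  11  11  11  11  20  20  20  20  20  23  23  23  23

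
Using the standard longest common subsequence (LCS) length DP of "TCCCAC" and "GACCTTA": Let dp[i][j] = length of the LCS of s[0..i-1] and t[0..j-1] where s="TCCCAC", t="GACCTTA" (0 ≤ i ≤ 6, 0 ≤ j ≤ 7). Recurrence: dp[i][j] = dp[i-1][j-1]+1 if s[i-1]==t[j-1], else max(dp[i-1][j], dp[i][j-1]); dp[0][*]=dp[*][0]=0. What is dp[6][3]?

2

   ''  G  A  C  C  T  T  A
''  0  0  0  0  0  0  0  0
 T  0  0  0  0  0  1  1  1
 C  0  0  0  1  1  1  1  1
 C  0  0  0  1  2  2  2  2
 C  0  0  0  1  2  2  2  2
 A  0  0  1  1  2  2  2  3
 C  0  0  1  2  2  2  2  3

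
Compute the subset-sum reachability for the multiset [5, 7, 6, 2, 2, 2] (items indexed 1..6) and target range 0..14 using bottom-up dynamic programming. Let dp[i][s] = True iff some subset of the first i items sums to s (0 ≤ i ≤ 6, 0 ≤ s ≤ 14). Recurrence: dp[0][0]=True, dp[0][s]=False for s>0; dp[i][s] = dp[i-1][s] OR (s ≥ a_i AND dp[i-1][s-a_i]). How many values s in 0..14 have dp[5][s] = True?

13

i\s   0   1   2   3   4   5   6   7   8   9  10  11  12  13  14
  0   T   F   F   F   F   F   F   F   F   F   F   F   F   F   F
  1   T   F   F   F   F   T   F   F   F   F   F   F   F   F   F
  2   T   F   F   F   F   T   F   T   F   F   F   F   T   F   F
  3   T   F   F   F   F   T   T   T   F   F   F   T   T   T   F
  4   T   F   T   F   F   T   T   T   T   T   F   T   T   T   T
  5   T   F   T   F   T   T   T   T   T   T   T   T   T   T   T
  6   T   F   T   F   T   T   T   T   T   T   T   T   T   T   T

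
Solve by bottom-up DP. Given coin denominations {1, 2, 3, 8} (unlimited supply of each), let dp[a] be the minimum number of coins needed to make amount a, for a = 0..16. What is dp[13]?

3

 a  0  1  2  3  4  5  6  7  8  9 10 11 12 13 14 15 16
dp  0  1  1  1  2  2  2  3  1  2  2  2  3  3  3  4  2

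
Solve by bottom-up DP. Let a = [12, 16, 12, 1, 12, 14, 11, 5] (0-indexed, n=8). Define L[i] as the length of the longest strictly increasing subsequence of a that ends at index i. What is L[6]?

2

   i    0    1    2    3    4    5    6    7
a[i]   12   16   12    1   12   14   11    5
L[i]    1    2    1    1    2    3    2    2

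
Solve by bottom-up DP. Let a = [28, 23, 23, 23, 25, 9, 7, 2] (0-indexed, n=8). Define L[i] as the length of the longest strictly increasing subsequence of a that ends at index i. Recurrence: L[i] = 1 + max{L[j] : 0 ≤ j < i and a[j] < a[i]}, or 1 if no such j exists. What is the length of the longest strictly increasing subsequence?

   i    0    1    2    3    4    5    6    7
a[i]   28   23   23   23   25    9    7    2
L[i]    1    1    1    1    2    1    1    1

2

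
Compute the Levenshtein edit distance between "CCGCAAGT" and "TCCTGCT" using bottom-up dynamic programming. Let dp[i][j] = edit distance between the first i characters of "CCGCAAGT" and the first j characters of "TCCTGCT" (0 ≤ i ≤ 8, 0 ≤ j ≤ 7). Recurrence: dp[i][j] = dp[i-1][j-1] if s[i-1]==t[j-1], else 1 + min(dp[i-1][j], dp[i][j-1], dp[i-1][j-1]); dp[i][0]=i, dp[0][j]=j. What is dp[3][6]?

3

   ''  T  C  C  T  G  C  T
''  0  1  2  3  4  5  6  7
 C  1  1  1  2  3  4  5  6
 C  2  2  1  1  2  3  4  5
 G  3  3  2  2  2  2  3  4
 C  4  4  3  2  3  3  2  3
 A  5  5  4  3  3  4  3  3
 A  6  6  5  4  4  4  4  4
 G  7  7  6  5  5  4  5  5
 T  8  7  7  6  5  5  5  5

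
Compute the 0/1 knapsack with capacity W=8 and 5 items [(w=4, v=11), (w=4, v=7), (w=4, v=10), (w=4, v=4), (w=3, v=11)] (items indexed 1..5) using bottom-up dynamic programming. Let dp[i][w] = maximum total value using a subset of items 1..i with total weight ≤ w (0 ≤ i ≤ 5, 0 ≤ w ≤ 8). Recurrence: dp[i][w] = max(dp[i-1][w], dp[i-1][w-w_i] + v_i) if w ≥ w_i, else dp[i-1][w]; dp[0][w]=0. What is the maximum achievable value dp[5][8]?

22

i\w   0   1   2   3   4   5   6   7   8
  0   0   0   0   0   0   0   0   0   0
  1   0   0   0   0  11  11  11  11  11
  2   0   0   0   0  11  11  11  11  18
  3   0   0   0   0  11  11  11  11  21
  4   0   0   0   0  11  11  11  11  21
  5   0   0   0  11  11  11  11  22  22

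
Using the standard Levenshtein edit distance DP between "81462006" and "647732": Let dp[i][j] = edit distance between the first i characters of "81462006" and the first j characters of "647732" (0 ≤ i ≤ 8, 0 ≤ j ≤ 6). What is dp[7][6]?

6

   ''  6  4  7  7  3  2
''  0  1  2  3  4  5  6
 8  1  1  2  3  4  5  6
 1  2  2  2  3  4  5  6
 4  3  3  2  3  4  5  6
 6  4  3  3  3  4  5  6
 2  5  4  4  4  4  5  5
 0  6  5  5  5  5  5  6
 0  7  6  6  6  6  6  6
 6  8  7  7  7  7  7  7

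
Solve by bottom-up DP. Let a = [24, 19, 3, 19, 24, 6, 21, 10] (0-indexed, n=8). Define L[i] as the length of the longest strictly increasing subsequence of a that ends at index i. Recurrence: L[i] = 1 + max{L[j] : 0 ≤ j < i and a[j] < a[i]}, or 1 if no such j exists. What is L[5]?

2

   i    0    1    2    3    4    5    6    7
a[i]   24   19    3   19   24    6   21   10
L[i]    1    1    1    2    3    2    3    3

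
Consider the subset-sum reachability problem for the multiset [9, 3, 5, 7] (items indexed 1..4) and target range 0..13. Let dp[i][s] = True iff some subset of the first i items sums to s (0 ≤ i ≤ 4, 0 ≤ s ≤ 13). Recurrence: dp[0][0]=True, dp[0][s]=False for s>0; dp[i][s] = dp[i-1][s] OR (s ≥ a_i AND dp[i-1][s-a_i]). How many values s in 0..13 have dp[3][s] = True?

i\s   0   1   2   3   4   5   6   7   8   9  10  11  12  13
  0   T   F   F   F   F   F   F   F   F   F   F   F   F   F
  1   T   F   F   F   F   F   F   F   F   T   F   F   F   F
  2   T   F   F   T   F   F   F   F   F   T   F   F   T   F
  3   T   F   F   T   F   T   F   F   T   T   F   F   T   F
  4   T   F   F   T   F   T   F   T   T   T   T   F   T   F

6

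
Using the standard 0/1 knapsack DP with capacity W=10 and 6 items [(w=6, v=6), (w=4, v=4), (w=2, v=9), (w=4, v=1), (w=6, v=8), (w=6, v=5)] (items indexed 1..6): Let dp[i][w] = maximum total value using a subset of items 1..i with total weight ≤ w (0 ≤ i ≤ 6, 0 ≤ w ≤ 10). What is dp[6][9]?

i\w   0   1   2   3   4   5   6   7   8   9  10
  0   0   0   0   0   0   0   0   0   0   0   0
  1   0   0   0   0   0   0   6   6   6   6   6
  2   0   0   0   0   4   4   6   6   6   6  10
  3   0   0   9   9   9   9  13  13  15  15  15
  4   0   0   9   9   9   9  13  13  15  15  15
  5   0   0   9   9   9   9  13  13  17  17  17
  6   0   0   9   9   9   9  13  13  17  17  17

17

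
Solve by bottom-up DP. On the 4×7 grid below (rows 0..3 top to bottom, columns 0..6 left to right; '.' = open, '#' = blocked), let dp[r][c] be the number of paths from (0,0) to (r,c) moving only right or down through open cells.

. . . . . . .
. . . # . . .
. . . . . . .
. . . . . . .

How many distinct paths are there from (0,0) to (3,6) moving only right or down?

r\c   0   1   2   3   4   5   6
  0   1   1   1   1   1   1   1
  1   1   2   3   0   1   2   3
  2   1   3   6   6   7   9  12
  3   1   4  10  16  23  32  44

44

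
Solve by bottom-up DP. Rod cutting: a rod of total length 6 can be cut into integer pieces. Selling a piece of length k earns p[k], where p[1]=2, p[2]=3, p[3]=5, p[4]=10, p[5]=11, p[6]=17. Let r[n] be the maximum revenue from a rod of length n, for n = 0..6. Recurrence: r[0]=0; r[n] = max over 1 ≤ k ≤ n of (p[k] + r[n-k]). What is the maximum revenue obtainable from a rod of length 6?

17

   n    0    1    2    3    4    5    6
r[n]    0    2    4    6   10   12   17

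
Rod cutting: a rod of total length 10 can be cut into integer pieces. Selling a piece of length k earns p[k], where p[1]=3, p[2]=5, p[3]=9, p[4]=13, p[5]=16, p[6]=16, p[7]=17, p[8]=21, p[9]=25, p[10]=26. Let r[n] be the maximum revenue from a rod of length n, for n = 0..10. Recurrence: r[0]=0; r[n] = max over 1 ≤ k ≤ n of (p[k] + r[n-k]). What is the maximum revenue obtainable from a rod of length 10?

   n    0    1    2    3    4    5    6    7    8    9   10
r[n]    0    3    6    9   13   16   19   22   26   29   32

32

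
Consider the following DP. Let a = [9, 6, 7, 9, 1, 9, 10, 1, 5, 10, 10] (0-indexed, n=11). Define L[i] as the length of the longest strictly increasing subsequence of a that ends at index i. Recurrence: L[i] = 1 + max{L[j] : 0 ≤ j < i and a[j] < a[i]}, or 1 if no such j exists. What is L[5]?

   i    0    1    2    3    4    5    6    7    8    9   10
a[i]    9    6    7    9    1    9   10    1    5   10   10
L[i]    1    1    2    3    1    3    4    1    2    4    4

3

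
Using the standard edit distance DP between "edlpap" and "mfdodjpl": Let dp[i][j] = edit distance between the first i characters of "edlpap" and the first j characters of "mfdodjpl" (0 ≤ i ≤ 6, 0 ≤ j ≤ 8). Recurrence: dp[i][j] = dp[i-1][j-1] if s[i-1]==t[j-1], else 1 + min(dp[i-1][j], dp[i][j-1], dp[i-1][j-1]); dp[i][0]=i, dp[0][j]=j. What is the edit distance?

6

   ''  m  f  d  o  d  j  p  l
''  0  1  2  3  4  5  6  7  8
 e  1  1  2  3  4  5  6  7  8
 d  2  2  2  2  3  4  5  6  7
 l  3  3  3  3  3  4  5  6  6
 p  4  4  4  4  4  4  5  5  6
 a  5  5  5  5  5  5  5  6  6
 p  6  6  6  6  6  6  6  5  6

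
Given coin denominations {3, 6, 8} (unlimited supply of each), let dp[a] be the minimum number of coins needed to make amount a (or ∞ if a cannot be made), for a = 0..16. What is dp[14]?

2

 a  0  1  2  3  4  5  6  7  8  9 10 11 12 13 14 15 16
dp  0  -  -  1  -  -  1  -  1  2  -  2  2  -  2  3  2
(- denotes ∞ / unreachable)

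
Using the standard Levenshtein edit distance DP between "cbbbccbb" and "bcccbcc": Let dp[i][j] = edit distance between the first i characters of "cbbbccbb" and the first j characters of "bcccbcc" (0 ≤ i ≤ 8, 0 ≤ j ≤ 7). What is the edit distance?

5

   ''  b  c  c  c  b  c  c
''  0  1  2  3  4  5  6  7
 c  1  1  1  2  3  4  5  6
 b  2  1  2  2  3  3  4  5
 b  3  2  2  3  3  3  4  5
 b  4  3  3  3  4  3  4  5
 c  5  4  3  3  3  4  3  4
 c  6  5  4  3  3  4  4  3
 b  7  6  5  4  4  3  4  4
 b  8  7  6  5  5  4  4  5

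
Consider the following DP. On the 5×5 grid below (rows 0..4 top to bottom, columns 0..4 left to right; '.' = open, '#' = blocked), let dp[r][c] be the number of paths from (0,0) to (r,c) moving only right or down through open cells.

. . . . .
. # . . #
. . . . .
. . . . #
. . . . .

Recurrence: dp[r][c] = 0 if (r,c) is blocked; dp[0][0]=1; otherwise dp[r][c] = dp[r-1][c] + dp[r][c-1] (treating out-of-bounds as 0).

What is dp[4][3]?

r\c   0   1   2   3   4
  0   1   1   1   1   1
  1   1   0   1   2   0
  2   1   1   2   4   4
  3   1   2   4   8   0
  4   1   3   7  15  15

15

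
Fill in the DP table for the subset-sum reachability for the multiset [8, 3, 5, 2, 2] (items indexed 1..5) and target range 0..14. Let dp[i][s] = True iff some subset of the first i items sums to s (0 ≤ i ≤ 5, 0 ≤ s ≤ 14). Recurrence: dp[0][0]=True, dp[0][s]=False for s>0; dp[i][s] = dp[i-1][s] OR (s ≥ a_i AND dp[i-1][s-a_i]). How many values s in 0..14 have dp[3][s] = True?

i\s   0   1   2   3   4   5   6   7   8   9  10  11  12  13  14
  0   T   F   F   F   F   F   F   F   F   F   F   F   F   F   F
  1   T   F   F   F   F   F   F   F   T   F   F   F   F   F   F
  2   T   F   F   T   F   F   F   F   T   F   F   T   F   F   F
  3   T   F   F   T   F   T   F   F   T   F   F   T   F   T   F
  4   T   F   T   T   F   T   F   T   T   F   T   T   F   T   F
  5   T   F   T   T   T   T   F   T   T   T   T   T   T   T   F

6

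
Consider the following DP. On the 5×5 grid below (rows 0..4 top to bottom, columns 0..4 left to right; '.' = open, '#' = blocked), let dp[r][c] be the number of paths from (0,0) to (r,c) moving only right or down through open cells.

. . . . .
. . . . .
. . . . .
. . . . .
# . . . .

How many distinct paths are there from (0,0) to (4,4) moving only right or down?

69

r\c   0   1   2   3   4
  0   1   1   1   1   1
  1   1   2   3   4   5
  2   1   3   6  10  15
  3   1   4  10  20  35
  4   0   4  14  34  69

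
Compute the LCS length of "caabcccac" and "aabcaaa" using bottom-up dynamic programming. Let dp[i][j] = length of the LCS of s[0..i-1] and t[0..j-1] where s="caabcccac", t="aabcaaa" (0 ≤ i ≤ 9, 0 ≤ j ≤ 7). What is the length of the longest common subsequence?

   ''  a  a  b  c  a  a  a
''  0  0  0  0  0  0  0  0
 c  0  0  0  0  1  1  1  1
 a  0  1  1  1  1  2  2  2
 a  0  1  2  2  2  2  3  3
 b  0  1  2  3  3  3  3  3
 c  0  1  2  3  4  4  4  4
 c  0  1  2  3  4  4  4  4
 c  0  1  2  3  4  4  4  4
 a  0  1  2  3  4  5  5  5
 c  0  1  2  3  4  5  5  5

5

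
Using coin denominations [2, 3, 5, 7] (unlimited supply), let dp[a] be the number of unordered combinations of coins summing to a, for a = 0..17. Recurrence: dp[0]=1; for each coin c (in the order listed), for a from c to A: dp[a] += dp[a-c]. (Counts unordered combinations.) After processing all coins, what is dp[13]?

7

after  coin     0     1     2     3     4     5     6     7     8     9    10    11    12    13    14    15    16    17
          2     1     0     1     0     1     0     1     0     1     0     1     0     1     0     1     0     1     0
          3     1     0     1     1     1     1     2     1     2     2     2     2     3     2     3     3     3     3
          5     1     0     1     1     1     2     2     2     3     3     4     4     5     5     6     7     7     8
          7     1     0     1     1     1     2     2     3     3     4     5     5     7     7     9    10    11    13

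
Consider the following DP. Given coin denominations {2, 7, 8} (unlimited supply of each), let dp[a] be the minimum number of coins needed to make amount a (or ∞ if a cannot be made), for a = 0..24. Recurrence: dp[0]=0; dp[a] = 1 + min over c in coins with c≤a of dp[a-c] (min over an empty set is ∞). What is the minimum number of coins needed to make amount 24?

3

 a  0  1  2  3  4  5  6  7  8  9 10 11 12 13 14 15 16 17 18 19 20 21 22 23 24
dp  0  -  1  -  2  -  3  1  1  2  2  3  3  4  2  2  2  3  3  4  4  3  3  3  3
(- denotes ∞ / unreachable)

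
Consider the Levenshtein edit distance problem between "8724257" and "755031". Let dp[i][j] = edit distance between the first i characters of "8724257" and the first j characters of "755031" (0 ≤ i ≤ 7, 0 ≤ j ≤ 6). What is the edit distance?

6

   ''  7  5  5  0  3  1
''  0  1  2  3  4  5  6
 8  1  1  2  3  4  5  6
 7  2  1  2  3  4  5  6
 2  3  2  2  3  4  5  6
 4  4  3  3  3  4  5  6
 2  5  4  4  4  4  5  6
 5  6  5  4  4  5  5  6
 7  7  6  5  5  5  6  6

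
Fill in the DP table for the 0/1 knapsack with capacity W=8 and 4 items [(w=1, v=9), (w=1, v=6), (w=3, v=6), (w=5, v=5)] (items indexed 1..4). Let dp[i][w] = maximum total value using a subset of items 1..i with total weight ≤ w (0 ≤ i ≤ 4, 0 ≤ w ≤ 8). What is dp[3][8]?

21

i\w   0   1   2   3   4   5   6   7   8
  0   0   0   0   0   0   0   0   0   0
  1   0   9   9   9   9   9   9   9   9
  2   0   9  15  15  15  15  15  15  15
  3   0   9  15  15  15  21  21  21  21
  4   0   9  15  15  15  21  21  21  21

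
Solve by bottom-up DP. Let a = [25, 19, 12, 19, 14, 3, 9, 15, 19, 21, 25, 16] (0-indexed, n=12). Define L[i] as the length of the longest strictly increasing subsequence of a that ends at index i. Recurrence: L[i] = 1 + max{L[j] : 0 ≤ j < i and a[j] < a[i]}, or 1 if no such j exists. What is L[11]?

   i    0    1    2    3    4    5    6    7    8    9   10   11
a[i]   25   19   12   19   14    3    9   15   19   21   25   16
L[i]    1    1    1    2    2    1    2    3    4    5    6    4

4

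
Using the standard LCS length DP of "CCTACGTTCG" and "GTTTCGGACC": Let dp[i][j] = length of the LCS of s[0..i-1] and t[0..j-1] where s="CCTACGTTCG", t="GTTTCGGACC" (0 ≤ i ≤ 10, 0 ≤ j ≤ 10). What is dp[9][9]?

   ''  G  T  T  T  C  G  G  A  C  C
''  0  0  0  0  0  0  0  0  0  0  0
 C  0  0  0  0  0  1  1  1  1  1  1
 C  0  0  0  0  0  1  1  1  1  2  2
 T  0  0  1  1  1  1  1  1  1  2  2
 A  0  0  1  1  1  1  1  1  2  2  2
 C  0  0  1  1  1  2  2  2  2  3  3
 G  0  1  1  1  1  2  3  3  3  3  3
 T  0  1  2  2  2  2  3  3  3  3  3
 T  0  1  2  3  3  3  3  3  3  3  3
 C  0  1  2  3  3  4  4  4  4  4  4
 G  0  1  2  3  3  4  5  5  5  5  5

4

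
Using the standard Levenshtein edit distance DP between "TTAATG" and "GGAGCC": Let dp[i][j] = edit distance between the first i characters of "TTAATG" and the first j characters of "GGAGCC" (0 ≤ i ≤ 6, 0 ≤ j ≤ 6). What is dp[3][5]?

   ''  G  G  A  G  C  C
''  0  1  2  3  4  5  6
 T  1  1  2  3  4  5  6
 T  2  2  2  3  4  5  6
 A  3  3  3  2  3  4  5
 A  4  4  4  3  3  4  5
 T  5  5  5  4  4  4  5
 G  6  5  5  5  4  5  5

4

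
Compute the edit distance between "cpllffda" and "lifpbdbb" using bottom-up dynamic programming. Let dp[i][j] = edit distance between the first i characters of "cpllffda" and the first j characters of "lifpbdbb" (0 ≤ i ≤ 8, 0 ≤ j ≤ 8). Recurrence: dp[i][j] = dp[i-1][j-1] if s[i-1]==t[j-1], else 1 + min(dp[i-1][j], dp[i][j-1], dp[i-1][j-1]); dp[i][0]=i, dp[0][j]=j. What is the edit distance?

7

   ''  l  i  f  p  b  d  b  b
''  0  1  2  3  4  5  6  7  8
 c  1  1  2  3  4  5  6  7  8
 p  2  2  2  3  3  4  5  6  7
 l  3  2  3  3  4  4  5  6  7
 l  4  3  3  4  4  5  5  6  7
 f  5  4  4  3  4  5  6  6  7
 f  6  5  5  4  4  5  6  7  7
 d  7  6  6  5  5  5  5  6  7
 a  8  7  7  6  6  6  6  6  7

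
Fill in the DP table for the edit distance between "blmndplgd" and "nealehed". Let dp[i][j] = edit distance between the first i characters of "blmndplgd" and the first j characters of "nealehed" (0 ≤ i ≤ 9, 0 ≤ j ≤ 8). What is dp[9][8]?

8

   ''  n  e  a  l  e  h  e  d
''  0  1  2  3  4  5  6  7  8
 b  1  1  2  3  4  5  6  7  8
 l  2  2  2  3  3  4  5  6  7
 m  3  3  3  3  4  4  5  6  7
 n  4  3  4  4  4  5  5  6  7
 d  5  4  4  5  5  5  6  6  6
 p  6  5  5  5  6  6  6  7  7
 l  7  6  6  6  5  6  7  7  8
 g  8  7  7  7  6  6  7  8  8
 d  9  8  8  8  7  7  7  8  8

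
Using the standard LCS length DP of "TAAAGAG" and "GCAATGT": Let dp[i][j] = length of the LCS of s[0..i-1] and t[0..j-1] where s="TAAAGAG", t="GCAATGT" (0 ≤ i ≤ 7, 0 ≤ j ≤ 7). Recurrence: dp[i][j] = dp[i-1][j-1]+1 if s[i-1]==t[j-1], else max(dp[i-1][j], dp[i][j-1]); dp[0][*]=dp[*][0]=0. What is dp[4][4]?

2

   ''  G  C  A  A  T  G  T
''  0  0  0  0  0  0  0  0
 T  0  0  0  0  0  1  1  1
 A  0  0  0  1  1  1  1  1
 A  0  0  0  1  2  2  2  2
 A  0  0  0  1  2  2  2  2
 G  0  1  1  1  2  2  3  3
 A  0  1  1  2  2  2  3  3
 G  0  1  1  2  2  2  3  3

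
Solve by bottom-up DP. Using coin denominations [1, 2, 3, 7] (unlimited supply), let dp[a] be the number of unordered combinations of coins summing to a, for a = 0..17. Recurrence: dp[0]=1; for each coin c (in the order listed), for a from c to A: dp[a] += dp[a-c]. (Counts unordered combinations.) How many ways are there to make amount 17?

50

after  coin     0     1     2     3     4     5     6     7     8     9    10    11    12    13    14    15    16    17
          1     1     1     1     1     1     1     1     1     1     1     1     1     1     1     1     1     1     1
          2     1     1     2     2     3     3     4     4     5     5     6     6     7     7     8     8     9     9
          3     1     1     2     3     4     5     7     8    10    12    14    16    19    21    24    27    30    33
          7     1     1     2     3     4     5     7     9    11    14    17    20    24    28    33    38    44    50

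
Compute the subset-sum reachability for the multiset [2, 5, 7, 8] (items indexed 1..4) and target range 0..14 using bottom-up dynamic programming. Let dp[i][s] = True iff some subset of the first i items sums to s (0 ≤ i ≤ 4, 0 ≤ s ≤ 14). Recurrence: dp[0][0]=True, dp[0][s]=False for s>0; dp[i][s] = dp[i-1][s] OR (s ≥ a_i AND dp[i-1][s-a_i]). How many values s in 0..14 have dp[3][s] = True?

i\s   0   1   2   3   4   5   6   7   8   9  10  11  12  13  14
  0   T   F   F   F   F   F   F   F   F   F   F   F   F   F   F
  1   T   F   T   F   F   F   F   F   F   F   F   F   F   F   F
  2   T   F   T   F   F   T   F   T   F   F   F   F   F   F   F
  3   T   F   T   F   F   T   F   T   F   T   F   F   T   F   T
  4   T   F   T   F   F   T   F   T   T   T   T   F   T   T   T

7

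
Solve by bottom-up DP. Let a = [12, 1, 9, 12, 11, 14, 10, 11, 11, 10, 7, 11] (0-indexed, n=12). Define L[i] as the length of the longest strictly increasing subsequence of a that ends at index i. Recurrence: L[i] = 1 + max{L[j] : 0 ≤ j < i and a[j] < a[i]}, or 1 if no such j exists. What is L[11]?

   i    0    1    2    3    4    5    6    7    8    9   10   11
a[i]   12    1    9   12   11   14   10   11   11   10    7   11
L[i]    1    1    2    3    3    4    3    4    4    3    2    4

4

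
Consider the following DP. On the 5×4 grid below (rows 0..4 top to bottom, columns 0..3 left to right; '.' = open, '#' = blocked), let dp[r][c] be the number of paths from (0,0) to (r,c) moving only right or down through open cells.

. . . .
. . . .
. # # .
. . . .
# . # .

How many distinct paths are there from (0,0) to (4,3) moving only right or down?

5

r\c   0   1   2   3
  0   1   1   1   1
  1   1   2   3   4
  2   1   0   0   4
  3   1   1   1   5
  4   0   1   0   5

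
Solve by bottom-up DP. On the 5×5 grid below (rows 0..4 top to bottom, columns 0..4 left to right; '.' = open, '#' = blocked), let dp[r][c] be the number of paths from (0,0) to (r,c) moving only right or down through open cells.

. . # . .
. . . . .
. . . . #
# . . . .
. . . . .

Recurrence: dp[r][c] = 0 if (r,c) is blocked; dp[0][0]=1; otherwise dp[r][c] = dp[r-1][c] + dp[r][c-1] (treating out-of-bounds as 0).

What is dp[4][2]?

r\c   0   1   2   3   4
  0   1   1   0   0   0
  1   1   2   2   2   2
  2   1   3   5   7   0
  3   0   3   8  15  15
  4   0   3  11  26  41

11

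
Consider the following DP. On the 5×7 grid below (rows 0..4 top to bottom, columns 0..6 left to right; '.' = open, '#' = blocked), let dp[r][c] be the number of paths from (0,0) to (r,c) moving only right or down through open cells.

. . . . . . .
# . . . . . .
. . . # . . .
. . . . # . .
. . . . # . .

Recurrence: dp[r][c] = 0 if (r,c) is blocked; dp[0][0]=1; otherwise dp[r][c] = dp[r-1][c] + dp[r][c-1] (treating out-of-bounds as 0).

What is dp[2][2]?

r\c   0   1   2   3   4   5   6
  0   1   1   1   1   1   1   1
  1   0   1   2   3   4   5   6
  2   0   1   3   0   4   9  15
  3   0   1   4   4   0   9  24
  4   0   1   5   9   0   9  33

3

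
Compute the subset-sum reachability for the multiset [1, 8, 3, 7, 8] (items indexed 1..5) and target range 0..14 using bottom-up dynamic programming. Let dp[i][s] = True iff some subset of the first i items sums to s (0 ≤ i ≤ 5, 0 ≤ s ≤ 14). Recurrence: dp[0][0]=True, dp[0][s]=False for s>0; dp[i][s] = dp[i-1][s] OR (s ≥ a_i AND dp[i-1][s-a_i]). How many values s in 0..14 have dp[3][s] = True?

i\s   0   1   2   3   4   5   6   7   8   9  10  11  12  13  14
  0   T   F   F   F   F   F   F   F   F   F   F   F   F   F   F
  1   T   T   F   F   F   F   F   F   F   F   F   F   F   F   F
  2   T   T   F   F   F   F   F   F   T   T   F   F   F   F   F
  3   T   T   F   T   T   F   F   F   T   T   F   T   T   F   F
  4   T   T   F   T   T   F   F   T   T   T   T   T   T   F   F
  5   T   T   F   T   T   F   F   T   T   T   T   T   T   F   F

8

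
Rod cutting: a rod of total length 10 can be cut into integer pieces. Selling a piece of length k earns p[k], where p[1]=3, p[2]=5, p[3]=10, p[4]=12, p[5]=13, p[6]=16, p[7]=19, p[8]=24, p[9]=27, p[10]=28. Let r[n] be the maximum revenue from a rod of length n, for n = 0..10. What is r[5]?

16

   n    0    1    2    3    4    5    6    7    8    9   10
r[n]    0    3    6   10   13   16   20   23   26   30   33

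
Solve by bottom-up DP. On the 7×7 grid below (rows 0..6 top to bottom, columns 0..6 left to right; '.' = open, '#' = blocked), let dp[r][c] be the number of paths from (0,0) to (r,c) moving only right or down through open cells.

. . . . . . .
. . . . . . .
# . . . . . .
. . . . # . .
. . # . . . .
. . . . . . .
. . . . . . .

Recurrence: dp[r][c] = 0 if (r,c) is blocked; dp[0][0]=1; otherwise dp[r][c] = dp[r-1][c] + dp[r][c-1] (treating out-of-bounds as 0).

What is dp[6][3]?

r\c   0   1   2   3   4   5   6
  0   1   1   1   1   1   1   1
  1   1   2   3   4   5   6   7
  2   0   2   5   9  14  20  27
  3   0   2   7  16   0  20  47
  4   0   2   0  16  16  36  83
  5   0   2   2  18  34  70 153
  6   0   2   4  22  56 126 279

22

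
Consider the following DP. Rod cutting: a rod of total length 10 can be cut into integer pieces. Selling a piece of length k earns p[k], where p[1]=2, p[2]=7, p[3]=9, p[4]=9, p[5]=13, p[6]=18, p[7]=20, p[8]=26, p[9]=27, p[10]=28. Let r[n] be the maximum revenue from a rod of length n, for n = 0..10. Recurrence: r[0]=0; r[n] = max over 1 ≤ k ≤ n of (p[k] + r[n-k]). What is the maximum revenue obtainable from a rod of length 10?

   n    0    1    2    3    4    5    6    7    8    9   10
r[n]    0    2    7    9   14   16   21   23   28   30   35

35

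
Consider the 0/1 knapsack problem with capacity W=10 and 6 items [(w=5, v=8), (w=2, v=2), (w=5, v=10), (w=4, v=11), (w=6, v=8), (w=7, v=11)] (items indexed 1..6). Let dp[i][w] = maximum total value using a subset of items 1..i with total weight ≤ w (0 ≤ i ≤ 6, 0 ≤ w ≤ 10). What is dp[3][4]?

i\w   0   1   2   3   4   5   6   7   8   9  10
  0   0   0   0   0   0   0   0   0   0   0   0
  1   0   0   0   0   0   8   8   8   8   8   8
  2   0   0   2   2   2   8   8  10  10  10  10
  3   0   0   2   2   2  10  10  12  12  12  18
  4   0   0   2   2  11  11  13  13  13  21  21
  5   0   0   2   2  11  11  13  13  13  21  21
  6   0   0   2   2  11  11  13  13  13  21  21

2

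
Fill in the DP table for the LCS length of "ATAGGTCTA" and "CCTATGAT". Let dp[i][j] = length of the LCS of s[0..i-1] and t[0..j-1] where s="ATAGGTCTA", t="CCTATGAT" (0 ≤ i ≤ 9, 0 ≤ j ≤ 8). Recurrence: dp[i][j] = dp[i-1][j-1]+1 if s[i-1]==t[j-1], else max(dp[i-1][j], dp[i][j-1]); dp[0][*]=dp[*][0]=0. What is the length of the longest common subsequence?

   ''  C  C  T  A  T  G  A  T
''  0  0  0  0  0  0  0  0  0
 A  0  0  0  0  1  1  1  1  1
 T  0  0  0  1  1  2  2  2  2
 A  0  0  0  1  2  2  2  3  3
 G  0  0  0  1  2  2  3  3  3
 G  0  0  0  1  2  2  3  3  3
 T  0  0  0  1  2  3  3  3  4
 C  0  1  1  1  2  3  3  3  4
 T  0  1  1  2  2  3  3  3  4
 A  0  1  1  2  3  3  3  4  4

4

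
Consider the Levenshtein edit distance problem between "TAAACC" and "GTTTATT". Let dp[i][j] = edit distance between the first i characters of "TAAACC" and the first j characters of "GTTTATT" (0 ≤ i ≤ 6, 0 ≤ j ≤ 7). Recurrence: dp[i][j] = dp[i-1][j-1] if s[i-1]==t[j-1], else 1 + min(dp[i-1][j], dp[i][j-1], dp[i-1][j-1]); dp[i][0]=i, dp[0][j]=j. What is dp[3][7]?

   ''  G  T  T  T  A  T  T
''  0  1  2  3  4  5  6  7
 T  1  1  1  2  3  4  5  6
 A  2  2  2  2  3  3  4  5
 A  3  3  3  3  3  3  4  5
 A  4  4  4  4  4  3  4  5
 C  5  5  5  5  5  4  4  5
 C  6  6  6  6  6  5  5  5

5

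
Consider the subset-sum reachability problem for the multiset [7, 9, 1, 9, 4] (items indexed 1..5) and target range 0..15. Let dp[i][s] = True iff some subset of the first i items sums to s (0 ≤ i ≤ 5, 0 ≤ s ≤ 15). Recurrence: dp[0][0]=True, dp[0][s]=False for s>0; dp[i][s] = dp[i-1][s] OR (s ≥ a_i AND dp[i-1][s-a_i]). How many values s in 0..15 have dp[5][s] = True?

12

i\s   0   1   2   3   4   5   6   7   8   9  10  11  12  13  14  15
  0   T   F   F   F   F   F   F   F   F   F   F   F   F   F   F   F
  1   T   F   F   F   F   F   F   T   F   F   F   F   F   F   F   F
  2   T   F   F   F   F   F   F   T   F   T   F   F   F   F   F   F
  3   T   T   F   F   F   F   F   T   T   T   T   F   F   F   F   F
  4   T   T   F   F   F   F   F   T   T   T   T   F   F   F   F   F
  5   T   T   F   F   T   T   F   T   T   T   T   T   T   T   T   F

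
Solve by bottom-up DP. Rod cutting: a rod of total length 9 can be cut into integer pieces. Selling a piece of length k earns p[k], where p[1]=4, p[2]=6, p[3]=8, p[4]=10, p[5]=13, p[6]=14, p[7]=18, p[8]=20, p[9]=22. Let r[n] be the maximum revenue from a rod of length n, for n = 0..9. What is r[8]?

32

   n    0    1    2    3    4    5    6    7    8    9
r[n]    0    4    8   12   16   20   24   28   32   36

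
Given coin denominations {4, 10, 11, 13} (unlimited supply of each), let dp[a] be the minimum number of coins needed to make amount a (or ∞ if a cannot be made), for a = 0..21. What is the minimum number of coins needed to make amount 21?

 a  0  1  2  3  4  5  6  7  8  9 10 11 12 13 14 15 16 17 18 19 20 21
dp  0  -  -  -  1  -  -  -  2  -  1  1  3  1  2  2  4  2  3  3  2  2
(- denotes ∞ / unreachable)

2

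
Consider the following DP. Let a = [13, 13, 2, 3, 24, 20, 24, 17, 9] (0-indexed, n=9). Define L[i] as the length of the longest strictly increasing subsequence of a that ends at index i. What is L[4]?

3

   i    0    1    2    3    4    5    6    7    8
a[i]   13   13    2    3   24   20   24   17    9
L[i]    1    1    1    2    3    3    4    3    3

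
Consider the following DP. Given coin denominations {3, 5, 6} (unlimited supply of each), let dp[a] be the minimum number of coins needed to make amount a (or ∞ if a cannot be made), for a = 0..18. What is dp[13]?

3

 a  0  1  2  3  4  5  6  7  8  9 10 11 12 13 14 15 16 17 18
dp  0  -  -  1  -  1  1  -  2  2  2  2  2  3  3  3  3  3  3
(- denotes ∞ / unreachable)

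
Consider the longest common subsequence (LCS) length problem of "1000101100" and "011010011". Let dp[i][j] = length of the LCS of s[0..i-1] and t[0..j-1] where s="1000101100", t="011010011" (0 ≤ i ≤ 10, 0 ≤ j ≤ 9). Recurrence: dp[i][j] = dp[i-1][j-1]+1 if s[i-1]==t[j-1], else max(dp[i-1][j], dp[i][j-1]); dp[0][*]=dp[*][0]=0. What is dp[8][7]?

4

   ''  0  1  1  0  1  0  0  1  1
''  0  0  0  0  0  0  0  0  0  0
 1  0  0  1  1  1  1  1  1  1  1
 0  0  1  1  1  2  2  2  2  2  2
 0  0  1  1  1  2  2  3  3  3  3
 0  0  1  1  1  2  2  3  4  4  4
 1  0  1  2  2  2  3  3  4  5  5
 0  0  1  2  2  3  3  4  4  5  5
 1  0  1  2  3  3  4  4  4  5  6
 1  0  1  2  3  3  4  4  4  5  6
 0  0  1  2  3  4  4  5  5  5  6
 0  0  1  2  3  4  4  5  6  6  6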